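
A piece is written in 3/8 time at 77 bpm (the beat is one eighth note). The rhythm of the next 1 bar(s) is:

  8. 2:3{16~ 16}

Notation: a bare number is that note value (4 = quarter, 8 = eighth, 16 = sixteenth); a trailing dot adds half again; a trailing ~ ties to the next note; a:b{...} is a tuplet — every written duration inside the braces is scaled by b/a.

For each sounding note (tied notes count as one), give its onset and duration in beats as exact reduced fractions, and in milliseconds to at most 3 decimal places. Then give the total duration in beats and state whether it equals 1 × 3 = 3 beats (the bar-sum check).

1) 0.0ms=0b +1168.831ms=3/2b
2) 1168.831ms=3/2b +1168.831ms=3/2b
Σ=3b of 3 (77bpm 3/8) — PASS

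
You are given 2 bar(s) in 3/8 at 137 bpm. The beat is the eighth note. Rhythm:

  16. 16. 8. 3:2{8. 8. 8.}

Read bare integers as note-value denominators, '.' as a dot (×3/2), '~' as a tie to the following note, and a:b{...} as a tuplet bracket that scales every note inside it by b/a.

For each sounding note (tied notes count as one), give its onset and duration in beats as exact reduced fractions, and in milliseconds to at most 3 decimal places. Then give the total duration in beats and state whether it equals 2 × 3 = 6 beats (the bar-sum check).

1) 0.0ms=0b +328.467ms=3/4b
2) 328.467ms=3/4b +328.467ms=3/4b
3) 656.934ms=3/2b +656.934ms=3/2b
4) 1313.869ms=3b +437.956ms=1b
5) 1751.825ms=4b +437.956ms=1b
6) 2189.781ms=5b +437.956ms=1b
Σ=6b of 6 (137bpm 3/8) — PASS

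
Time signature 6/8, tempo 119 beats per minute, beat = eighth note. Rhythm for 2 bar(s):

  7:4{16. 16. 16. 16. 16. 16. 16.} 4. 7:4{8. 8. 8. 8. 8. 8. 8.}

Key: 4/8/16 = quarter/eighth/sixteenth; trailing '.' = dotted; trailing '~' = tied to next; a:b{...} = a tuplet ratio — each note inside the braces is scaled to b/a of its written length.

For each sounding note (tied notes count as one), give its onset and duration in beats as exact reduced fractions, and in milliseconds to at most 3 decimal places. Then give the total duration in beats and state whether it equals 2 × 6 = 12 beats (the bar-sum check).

1) 0.0ms=0b +216.086ms=3/7b
2) 216.086ms=3/7b +216.086ms=3/7b
3) 432.173ms=6/7b +216.086ms=3/7b
4) 648.259ms=9/7b +216.086ms=3/7b
5) 864.346ms=12/7b +216.086ms=3/7b
6) 1080.432ms=15/7b +216.086ms=3/7b
7) 1296.519ms=18/7b +216.086ms=3/7b
8) 1512.605ms=3b +1512.605ms=3b
9) 3025.21ms=6b +432.173ms=6/7b
10) 3457.383ms=48/7b +432.173ms=6/7b
11) 3889.556ms=54/7b +432.173ms=6/7b
12) 4321.729ms=60/7b +432.173ms=6/7b
13) 4753.902ms=66/7b +432.173ms=6/7b
14) 5186.074ms=72/7b +432.173ms=6/7b
15) 5618.247ms=78/7b +432.173ms=6/7b
Σ=12b of 12 (119bpm 6/8) — PASS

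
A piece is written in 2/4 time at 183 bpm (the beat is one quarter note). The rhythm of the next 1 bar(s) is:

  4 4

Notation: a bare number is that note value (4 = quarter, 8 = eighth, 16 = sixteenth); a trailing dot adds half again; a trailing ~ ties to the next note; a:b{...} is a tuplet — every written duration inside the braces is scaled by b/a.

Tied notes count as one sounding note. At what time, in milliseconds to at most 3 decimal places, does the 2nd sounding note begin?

1. 0.0ms @ 0 + 327.869ms (1)
2. 327.869ms @ 1 + 327.869ms (1)

note 2 onset = 1b = 327.869ms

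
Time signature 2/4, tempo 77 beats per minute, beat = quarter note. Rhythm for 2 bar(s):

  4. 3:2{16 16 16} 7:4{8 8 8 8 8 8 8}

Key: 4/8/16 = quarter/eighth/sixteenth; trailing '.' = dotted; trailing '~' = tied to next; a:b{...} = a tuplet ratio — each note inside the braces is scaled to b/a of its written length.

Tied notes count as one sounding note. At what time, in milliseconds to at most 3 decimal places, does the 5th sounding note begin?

note 5 onset = 2b = 1558.442ms

1. 0.0ms @ 0 + 1168.831ms (3/2)
2. 1168.831ms @ 3/2 + 129.87ms (1/6)
3. 1298.701ms @ 5/3 + 129.87ms (1/6)
4. 1428.571ms @ 11/6 + 129.87ms (1/6)
5. 1558.442ms @ 2 + 222.635ms (2/7)
6. 1781.076ms @ 16/7 + 222.635ms (2/7)
7. 2003.711ms @ 18/7 + 222.635ms (2/7)
8. 2226.345ms @ 20/7 + 222.635ms (2/7)
9. 2448.98ms @ 22/7 + 222.635ms (2/7)
10. 2671.614ms @ 24/7 + 222.635ms (2/7)
11. 2894.249ms @ 26/7 + 222.635ms (2/7)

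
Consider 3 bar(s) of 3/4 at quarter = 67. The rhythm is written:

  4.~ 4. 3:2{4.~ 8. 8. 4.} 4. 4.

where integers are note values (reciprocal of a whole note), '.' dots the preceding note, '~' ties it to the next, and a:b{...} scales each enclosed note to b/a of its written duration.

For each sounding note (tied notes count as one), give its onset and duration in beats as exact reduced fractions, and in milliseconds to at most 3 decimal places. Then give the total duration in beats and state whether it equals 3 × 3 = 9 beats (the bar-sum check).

1) 0.0ms=0b +2686.567ms=3b
2) 2686.567ms=3b +1343.284ms=3/2b
3) 4029.851ms=9/2b +447.761ms=1/2b
4) 4477.612ms=5b +895.522ms=1b
5) 5373.134ms=6b +1343.284ms=3/2b
6) 6716.418ms=15/2b +1343.284ms=3/2b
Σ=9b of 9 (67bpm 3/4) — PASS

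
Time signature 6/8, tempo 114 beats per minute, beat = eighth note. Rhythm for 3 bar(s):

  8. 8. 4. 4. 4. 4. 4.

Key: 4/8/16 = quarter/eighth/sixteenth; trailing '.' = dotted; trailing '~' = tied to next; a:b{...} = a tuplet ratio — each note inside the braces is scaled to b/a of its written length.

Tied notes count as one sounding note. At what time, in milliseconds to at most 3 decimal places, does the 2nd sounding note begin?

1. 0.0ms @ 0 + 789.474ms (3/2)
2. 789.474ms @ 3/2 + 789.474ms (3/2)
3. 1578.947ms @ 3 + 1578.947ms (3)
4. 3157.895ms @ 6 + 1578.947ms (3)
5. 4736.842ms @ 9 + 1578.947ms (3)
6. 6315.789ms @ 12 + 1578.947ms (3)
7. 7894.737ms @ 15 + 1578.947ms (3)

note 2 onset = 3/2b = 789.474ms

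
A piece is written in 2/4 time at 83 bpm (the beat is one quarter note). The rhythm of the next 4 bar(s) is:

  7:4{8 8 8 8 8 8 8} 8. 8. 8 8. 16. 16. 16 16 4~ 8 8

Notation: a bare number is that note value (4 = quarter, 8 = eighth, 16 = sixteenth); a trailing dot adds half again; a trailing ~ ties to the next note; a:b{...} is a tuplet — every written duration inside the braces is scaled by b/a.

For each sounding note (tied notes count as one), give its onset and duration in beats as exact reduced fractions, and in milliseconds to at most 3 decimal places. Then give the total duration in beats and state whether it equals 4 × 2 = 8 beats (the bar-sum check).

1) 0.0ms=0b +206.54ms=2/7b
2) 206.54ms=2/7b +206.54ms=2/7b
3) 413.081ms=4/7b +206.54ms=2/7b
4) 619.621ms=6/7b +206.54ms=2/7b
5) 826.162ms=8/7b +206.54ms=2/7b
6) 1032.702ms=10/7b +206.54ms=2/7b
7) 1239.243ms=12/7b +206.54ms=2/7b
8) 1445.783ms=2b +542.169ms=3/4b
9) 1987.952ms=11/4b +542.169ms=3/4b
10) 2530.12ms=7/2b +361.446ms=1/2b
11) 2891.566ms=4b +542.169ms=3/4b
12) 3433.735ms=19/4b +271.084ms=3/8b
13) 3704.819ms=41/8b +271.084ms=3/8b
14) 3975.904ms=11/2b +180.723ms=1/4b
15) 4156.627ms=23/4b +180.723ms=1/4b
16) 4337.349ms=6b +1084.337ms=3/2b
17) 5421.687ms=15/2b +361.446ms=1/2b
Σ=8b of 8 (83bpm 2/4) — PASS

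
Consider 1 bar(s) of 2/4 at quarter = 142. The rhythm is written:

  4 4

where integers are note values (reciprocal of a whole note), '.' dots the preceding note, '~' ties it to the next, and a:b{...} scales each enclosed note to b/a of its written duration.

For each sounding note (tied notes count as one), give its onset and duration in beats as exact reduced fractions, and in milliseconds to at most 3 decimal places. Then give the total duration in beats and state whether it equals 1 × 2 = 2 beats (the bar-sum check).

1) 0.0ms=0b +422.535ms=1b
2) 422.535ms=1b +422.535ms=1b
Σ=2b of 2 (142bpm 2/4) — PASS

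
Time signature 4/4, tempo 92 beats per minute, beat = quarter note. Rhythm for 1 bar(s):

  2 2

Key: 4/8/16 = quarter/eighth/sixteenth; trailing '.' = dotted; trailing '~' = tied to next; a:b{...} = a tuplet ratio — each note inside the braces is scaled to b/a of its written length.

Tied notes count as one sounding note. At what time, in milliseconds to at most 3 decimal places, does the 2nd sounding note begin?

1. 0.0ms @ 0 + 1304.348ms (2)
2. 1304.348ms @ 2 + 1304.348ms (2)

note 2 onset = 2b = 1304.348ms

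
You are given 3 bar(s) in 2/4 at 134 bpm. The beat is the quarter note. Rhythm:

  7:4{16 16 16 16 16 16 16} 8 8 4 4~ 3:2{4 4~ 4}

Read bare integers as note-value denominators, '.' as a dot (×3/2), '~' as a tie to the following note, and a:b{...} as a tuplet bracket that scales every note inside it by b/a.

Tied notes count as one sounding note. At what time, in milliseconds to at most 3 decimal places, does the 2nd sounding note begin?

1. 0.0ms @ 0 + 63.966ms (1/7)
2. 63.966ms @ 1/7 + 63.966ms (1/7)
3. 127.932ms @ 2/7 + 63.966ms (1/7)
4. 191.898ms @ 3/7 + 63.966ms (1/7)
5. 255.864ms @ 4/7 + 63.966ms (1/7)
6. 319.829ms @ 5/7 + 63.966ms (1/7)
7. 383.795ms @ 6/7 + 63.966ms (1/7)
8. 447.761ms @ 1 + 223.881ms (1/2)
9. 671.642ms @ 3/2 + 223.881ms (1/2)
10. 895.522ms @ 2 + 447.761ms (1)
11. 1343.284ms @ 3 + 746.269ms (5/3)
12. 2089.552ms @ 14/3 + 597.015ms (4/3)

note 2 onset = 1/7b = 63.966ms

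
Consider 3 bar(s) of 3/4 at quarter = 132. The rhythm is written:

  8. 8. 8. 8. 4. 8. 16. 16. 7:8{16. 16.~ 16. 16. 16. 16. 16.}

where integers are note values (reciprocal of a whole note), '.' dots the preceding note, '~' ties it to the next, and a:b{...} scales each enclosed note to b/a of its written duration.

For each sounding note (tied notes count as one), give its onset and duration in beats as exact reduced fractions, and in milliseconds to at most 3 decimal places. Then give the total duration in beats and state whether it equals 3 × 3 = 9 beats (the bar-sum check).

1) 0.0ms=0b +340.909ms=3/4b
2) 340.909ms=3/4b +340.909ms=3/4b
3) 681.818ms=3/2b +340.909ms=3/4b
4) 1022.727ms=9/4b +340.909ms=3/4b
5) 1363.636ms=3b +681.818ms=3/2b
6) 2045.455ms=9/2b +340.909ms=3/4b
7) 2386.364ms=21/4b +170.455ms=3/8b
8) 2556.818ms=45/8b +170.455ms=3/8b
9) 2727.273ms=6b +194.805ms=3/7b
10) 2922.078ms=45/7b +389.61ms=6/7b
11) 3311.688ms=51/7b +194.805ms=3/7b
12) 3506.494ms=54/7b +194.805ms=3/7b
13) 3701.299ms=57/7b +194.805ms=3/7b
14) 3896.104ms=60/7b +194.805ms=3/7b
Σ=9b of 9 (132bpm 3/4) — PASS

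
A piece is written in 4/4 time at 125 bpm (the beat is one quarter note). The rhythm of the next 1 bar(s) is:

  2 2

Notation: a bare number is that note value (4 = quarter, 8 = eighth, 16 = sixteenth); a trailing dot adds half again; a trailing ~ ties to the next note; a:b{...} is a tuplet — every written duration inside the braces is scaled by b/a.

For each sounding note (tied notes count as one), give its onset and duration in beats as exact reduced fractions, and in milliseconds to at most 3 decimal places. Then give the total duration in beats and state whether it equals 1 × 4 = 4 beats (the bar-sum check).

1) 0.0ms=0b +960.0ms=2b
2) 960.0ms=2b +960.0ms=2b
Σ=4b of 4 (125bpm 4/4) — PASS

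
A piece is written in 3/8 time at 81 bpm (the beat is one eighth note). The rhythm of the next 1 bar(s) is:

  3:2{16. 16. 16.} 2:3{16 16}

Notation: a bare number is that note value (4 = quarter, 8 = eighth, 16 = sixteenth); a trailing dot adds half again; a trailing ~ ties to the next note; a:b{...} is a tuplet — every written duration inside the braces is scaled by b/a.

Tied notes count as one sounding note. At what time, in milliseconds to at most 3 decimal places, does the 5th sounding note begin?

note 5 onset = 9/4b = 1666.667ms

1. 0.0ms @ 0 + 370.37ms (1/2)
2. 370.37ms @ 1/2 + 370.37ms (1/2)
3. 740.741ms @ 1 + 370.37ms (1/2)
4. 1111.111ms @ 3/2 + 555.556ms (3/4)
5. 1666.667ms @ 9/4 + 555.556ms (3/4)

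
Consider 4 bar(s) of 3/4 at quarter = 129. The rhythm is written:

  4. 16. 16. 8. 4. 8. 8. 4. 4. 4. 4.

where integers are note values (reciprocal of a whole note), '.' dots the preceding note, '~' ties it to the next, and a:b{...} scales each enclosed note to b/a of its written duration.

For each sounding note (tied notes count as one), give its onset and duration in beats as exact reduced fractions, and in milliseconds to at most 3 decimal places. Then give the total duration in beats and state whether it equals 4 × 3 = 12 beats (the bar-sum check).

1) 0.0ms=0b +697.674ms=3/2b
2) 697.674ms=3/2b +174.419ms=3/8b
3) 872.093ms=15/8b +174.419ms=3/8b
4) 1046.512ms=9/4b +348.837ms=3/4b
5) 1395.349ms=3b +697.674ms=3/2b
6) 2093.023ms=9/2b +348.837ms=3/4b
7) 2441.86ms=21/4b +348.837ms=3/4b
8) 2790.698ms=6b +697.674ms=3/2b
9) 3488.372ms=15/2b +697.674ms=3/2b
10) 4186.047ms=9b +697.674ms=3/2b
11) 4883.721ms=21/2b +697.674ms=3/2b
Σ=12b of 12 (129bpm 3/4) — PASS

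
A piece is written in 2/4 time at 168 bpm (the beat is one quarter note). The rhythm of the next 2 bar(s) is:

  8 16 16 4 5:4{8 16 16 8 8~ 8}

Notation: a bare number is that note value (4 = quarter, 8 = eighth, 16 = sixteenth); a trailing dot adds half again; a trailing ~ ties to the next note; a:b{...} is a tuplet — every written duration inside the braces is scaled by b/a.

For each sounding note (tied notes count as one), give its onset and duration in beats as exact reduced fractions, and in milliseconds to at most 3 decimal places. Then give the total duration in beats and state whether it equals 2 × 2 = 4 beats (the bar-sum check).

1) 0.0ms=0b +178.571ms=1/2b
2) 178.571ms=1/2b +89.286ms=1/4b
3) 267.857ms=3/4b +89.286ms=1/4b
4) 357.143ms=1b +357.143ms=1b
5) 714.286ms=2b +142.857ms=2/5b
6) 857.143ms=12/5b +71.429ms=1/5b
7) 928.571ms=13/5b +71.429ms=1/5b
8) 1000.0ms=14/5b +142.857ms=2/5b
9) 1142.857ms=16/5b +285.714ms=4/5b
Σ=4b of 4 (168bpm 2/4) — PASS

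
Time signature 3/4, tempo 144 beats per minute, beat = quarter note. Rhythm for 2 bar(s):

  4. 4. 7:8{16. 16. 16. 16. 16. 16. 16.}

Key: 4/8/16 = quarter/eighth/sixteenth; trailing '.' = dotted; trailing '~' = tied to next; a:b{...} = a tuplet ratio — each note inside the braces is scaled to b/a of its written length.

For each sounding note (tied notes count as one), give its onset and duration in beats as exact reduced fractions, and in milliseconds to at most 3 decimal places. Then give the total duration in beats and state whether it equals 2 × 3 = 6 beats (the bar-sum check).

1) 0.0ms=0b +625.0ms=3/2b
2) 625.0ms=3/2b +625.0ms=3/2b
3) 1250.0ms=3b +178.571ms=3/7b
4) 1428.571ms=24/7b +178.571ms=3/7b
5) 1607.143ms=27/7b +178.571ms=3/7b
6) 1785.714ms=30/7b +178.571ms=3/7b
7) 1964.286ms=33/7b +178.571ms=3/7b
8) 2142.857ms=36/7b +178.571ms=3/7b
9) 2321.429ms=39/7b +178.571ms=3/7b
Σ=6b of 6 (144bpm 3/4) — PASS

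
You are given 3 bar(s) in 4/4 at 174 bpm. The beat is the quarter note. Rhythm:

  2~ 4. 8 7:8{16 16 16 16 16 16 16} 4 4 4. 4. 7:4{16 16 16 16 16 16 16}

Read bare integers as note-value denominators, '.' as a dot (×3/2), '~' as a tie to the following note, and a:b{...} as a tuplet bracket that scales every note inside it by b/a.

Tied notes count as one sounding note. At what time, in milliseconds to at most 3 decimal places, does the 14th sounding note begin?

1. 0.0ms @ 0 + 1206.897ms (7/2)
2. 1206.897ms @ 7/2 + 172.414ms (1/2)
3. 1379.31ms @ 4 + 98.522ms (2/7)
4. 1477.833ms @ 30/7 + 98.522ms (2/7)
5. 1576.355ms @ 32/7 + 98.522ms (2/7)
6. 1674.877ms @ 34/7 + 98.522ms (2/7)
7. 1773.399ms @ 36/7 + 98.522ms (2/7)
8. 1871.921ms @ 38/7 + 98.522ms (2/7)
9. 1970.443ms @ 40/7 + 98.522ms (2/7)
10. 2068.966ms @ 6 + 344.828ms (1)
11. 2413.793ms @ 7 + 344.828ms (1)
12. 2758.621ms @ 8 + 517.241ms (3/2)
13. 3275.862ms @ 19/2 + 517.241ms (3/2)
14. 3793.103ms @ 11 + 49.261ms (1/7)
15. 3842.365ms @ 78/7 + 49.261ms (1/7)
16. 3891.626ms @ 79/7 + 49.261ms (1/7)
17. 3940.887ms @ 80/7 + 49.261ms (1/7)
18. 3990.148ms @ 81/7 + 49.261ms (1/7)
19. 4039.409ms @ 82/7 + 49.261ms (1/7)
20. 4088.67ms @ 83/7 + 49.261ms (1/7)

note 14 onset = 11b = 3793.103ms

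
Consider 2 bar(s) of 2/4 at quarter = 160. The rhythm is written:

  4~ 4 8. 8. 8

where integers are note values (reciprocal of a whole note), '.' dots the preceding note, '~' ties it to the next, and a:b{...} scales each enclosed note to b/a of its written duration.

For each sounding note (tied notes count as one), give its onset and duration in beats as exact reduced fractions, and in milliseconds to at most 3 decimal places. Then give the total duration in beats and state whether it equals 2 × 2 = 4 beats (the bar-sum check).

1) 0.0ms=0b +750.0ms=2b
2) 750.0ms=2b +281.25ms=3/4b
3) 1031.25ms=11/4b +281.25ms=3/4b
4) 1312.5ms=7/2b +187.5ms=1/2b
Σ=4b of 4 (160bpm 2/4) — PASS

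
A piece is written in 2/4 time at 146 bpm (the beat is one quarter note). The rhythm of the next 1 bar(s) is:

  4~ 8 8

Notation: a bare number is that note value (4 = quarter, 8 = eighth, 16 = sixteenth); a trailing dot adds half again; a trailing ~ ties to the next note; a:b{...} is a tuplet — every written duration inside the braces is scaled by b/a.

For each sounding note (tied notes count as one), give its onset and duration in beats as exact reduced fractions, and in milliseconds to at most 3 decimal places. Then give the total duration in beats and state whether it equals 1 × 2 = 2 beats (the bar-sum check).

1) 0.0ms=0b +616.438ms=3/2b
2) 616.438ms=3/2b +205.479ms=1/2b
Σ=2b of 2 (146bpm 2/4) — PASS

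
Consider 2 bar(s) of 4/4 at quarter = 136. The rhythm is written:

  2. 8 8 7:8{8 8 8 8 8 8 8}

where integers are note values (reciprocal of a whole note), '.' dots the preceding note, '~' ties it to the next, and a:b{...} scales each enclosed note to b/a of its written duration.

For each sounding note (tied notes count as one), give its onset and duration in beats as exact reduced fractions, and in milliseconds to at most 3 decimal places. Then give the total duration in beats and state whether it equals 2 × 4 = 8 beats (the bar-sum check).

1) 0.0ms=0b +1323.529ms=3b
2) 1323.529ms=3b +220.588ms=1/2b
3) 1544.118ms=7/2b +220.588ms=1/2b
4) 1764.706ms=4b +252.101ms=4/7b
5) 2016.807ms=32/7b +252.101ms=4/7b
6) 2268.908ms=36/7b +252.101ms=4/7b
7) 2521.008ms=40/7b +252.101ms=4/7b
8) 2773.109ms=44/7b +252.101ms=4/7b
9) 3025.21ms=48/7b +252.101ms=4/7b
10) 3277.311ms=52/7b +252.101ms=4/7b
Σ=8b of 8 (136bpm 4/4) — PASS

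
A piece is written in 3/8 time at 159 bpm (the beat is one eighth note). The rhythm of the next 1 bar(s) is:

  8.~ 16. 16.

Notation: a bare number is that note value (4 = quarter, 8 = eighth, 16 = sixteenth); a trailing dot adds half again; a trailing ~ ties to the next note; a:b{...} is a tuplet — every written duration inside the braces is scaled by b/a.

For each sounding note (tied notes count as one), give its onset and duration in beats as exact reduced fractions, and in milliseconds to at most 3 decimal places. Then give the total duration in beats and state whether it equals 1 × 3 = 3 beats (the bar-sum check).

1) 0.0ms=0b +849.057ms=9/4b
2) 849.057ms=9/4b +283.019ms=3/4b
Σ=3b of 3 (159bpm 3/8) — PASS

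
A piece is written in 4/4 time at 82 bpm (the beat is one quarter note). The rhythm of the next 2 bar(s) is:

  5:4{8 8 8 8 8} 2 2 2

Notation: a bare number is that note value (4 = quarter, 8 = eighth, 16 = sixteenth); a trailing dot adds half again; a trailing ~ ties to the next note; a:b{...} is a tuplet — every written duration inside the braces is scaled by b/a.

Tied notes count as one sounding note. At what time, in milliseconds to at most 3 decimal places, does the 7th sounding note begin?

1. 0.0ms @ 0 + 292.683ms (2/5)
2. 292.683ms @ 2/5 + 292.683ms (2/5)
3. 585.366ms @ 4/5 + 292.683ms (2/5)
4. 878.049ms @ 6/5 + 292.683ms (2/5)
5. 1170.732ms @ 8/5 + 292.683ms (2/5)
6. 1463.415ms @ 2 + 1463.415ms (2)
7. 2926.829ms @ 4 + 1463.415ms (2)
8. 4390.244ms @ 6 + 1463.415ms (2)

note 7 onset = 4b = 2926.829ms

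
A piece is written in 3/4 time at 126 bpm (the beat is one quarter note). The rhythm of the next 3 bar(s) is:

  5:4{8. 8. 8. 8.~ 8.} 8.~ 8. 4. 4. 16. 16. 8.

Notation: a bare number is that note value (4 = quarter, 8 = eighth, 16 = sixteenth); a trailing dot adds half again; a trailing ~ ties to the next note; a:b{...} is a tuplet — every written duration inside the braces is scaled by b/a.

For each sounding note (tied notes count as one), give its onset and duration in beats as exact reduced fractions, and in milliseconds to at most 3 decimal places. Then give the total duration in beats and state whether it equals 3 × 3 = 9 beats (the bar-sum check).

1) 0.0ms=0b +285.714ms=3/5b
2) 285.714ms=3/5b +285.714ms=3/5b
3) 571.429ms=6/5b +285.714ms=3/5b
4) 857.143ms=9/5b +571.429ms=6/5b
5) 1428.571ms=3b +714.286ms=3/2b
6) 2142.857ms=9/2b +714.286ms=3/2b
7) 2857.143ms=6b +714.286ms=3/2b
8) 3571.429ms=15/2b +178.571ms=3/8b
9) 3750.0ms=63/8b +178.571ms=3/8b
10) 3928.571ms=33/4b +357.143ms=3/4b
Σ=9b of 9 (126bpm 3/4) — PASS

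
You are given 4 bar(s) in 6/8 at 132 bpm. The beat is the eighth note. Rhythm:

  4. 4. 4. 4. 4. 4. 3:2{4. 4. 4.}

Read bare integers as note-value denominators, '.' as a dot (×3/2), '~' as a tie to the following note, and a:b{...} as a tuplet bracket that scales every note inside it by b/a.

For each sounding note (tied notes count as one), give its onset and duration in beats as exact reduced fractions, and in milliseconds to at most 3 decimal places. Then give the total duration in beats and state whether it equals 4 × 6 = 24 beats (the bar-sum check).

1) 0.0ms=0b +1363.636ms=3b
2) 1363.636ms=3b +1363.636ms=3b
3) 2727.273ms=6b +1363.636ms=3b
4) 4090.909ms=9b +1363.636ms=3b
5) 5454.545ms=12b +1363.636ms=3b
6) 6818.182ms=15b +1363.636ms=3b
7) 8181.818ms=18b +909.091ms=2b
8) 9090.909ms=20b +909.091ms=2b
9) 10000.0ms=22b +909.091ms=2b
Σ=24b of 24 (132bpm 6/8) — PASS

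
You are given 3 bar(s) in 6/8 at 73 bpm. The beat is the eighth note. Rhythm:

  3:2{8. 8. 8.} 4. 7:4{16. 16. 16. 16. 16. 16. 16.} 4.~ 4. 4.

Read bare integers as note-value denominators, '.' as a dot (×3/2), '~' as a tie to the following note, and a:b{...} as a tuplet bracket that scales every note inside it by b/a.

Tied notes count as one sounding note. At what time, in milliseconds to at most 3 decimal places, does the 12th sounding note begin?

1. 0.0ms @ 0 + 821.918ms (1)
2. 821.918ms @ 1 + 821.918ms (1)
3. 1643.836ms @ 2 + 821.918ms (1)
4. 2465.753ms @ 3 + 2465.753ms (3)
5. 4931.507ms @ 6 + 352.25ms (3/7)
6. 5283.757ms @ 45/7 + 352.25ms (3/7)
7. 5636.008ms @ 48/7 + 352.25ms (3/7)
8. 5988.258ms @ 51/7 + 352.25ms (3/7)
9. 6340.509ms @ 54/7 + 352.25ms (3/7)
10. 6692.759ms @ 57/7 + 352.25ms (3/7)
11. 7045.01ms @ 60/7 + 352.25ms (3/7)
12. 7397.26ms @ 9 + 4931.507ms (6)
13. 12328.767ms @ 15 + 2465.753ms (3)

note 12 onset = 9b = 7397.26ms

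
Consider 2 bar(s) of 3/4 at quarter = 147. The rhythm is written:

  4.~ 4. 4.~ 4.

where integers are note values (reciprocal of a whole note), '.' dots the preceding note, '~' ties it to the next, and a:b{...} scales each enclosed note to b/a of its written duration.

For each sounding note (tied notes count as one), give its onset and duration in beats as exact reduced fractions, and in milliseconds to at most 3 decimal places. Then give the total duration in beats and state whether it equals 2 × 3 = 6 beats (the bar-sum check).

1) 0.0ms=0b +1224.49ms=3b
2) 1224.49ms=3b +1224.49ms=3b
Σ=6b of 6 (147bpm 3/4) — PASS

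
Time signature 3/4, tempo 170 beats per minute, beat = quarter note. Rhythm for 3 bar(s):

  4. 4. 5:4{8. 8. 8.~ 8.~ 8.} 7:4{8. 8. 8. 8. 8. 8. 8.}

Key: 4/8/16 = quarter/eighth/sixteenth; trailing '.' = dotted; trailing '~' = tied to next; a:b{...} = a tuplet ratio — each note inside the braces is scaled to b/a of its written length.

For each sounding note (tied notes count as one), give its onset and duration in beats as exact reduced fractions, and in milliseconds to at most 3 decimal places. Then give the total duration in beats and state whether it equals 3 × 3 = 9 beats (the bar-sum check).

1) 0.0ms=0b +529.412ms=3/2b
2) 529.412ms=3/2b +529.412ms=3/2b
3) 1058.824ms=3b +211.765ms=3/5b
4) 1270.588ms=18/5b +211.765ms=3/5b
5) 1482.353ms=21/5b +635.294ms=9/5b
6) 2117.647ms=6b +151.261ms=3/7b
7) 2268.908ms=45/7b +151.261ms=3/7b
8) 2420.168ms=48/7b +151.261ms=3/7b
9) 2571.429ms=51/7b +151.261ms=3/7b
10) 2722.689ms=54/7b +151.261ms=3/7b
11) 2873.95ms=57/7b +151.261ms=3/7b
12) 3025.21ms=60/7b +151.261ms=3/7b
Σ=9b of 9 (170bpm 3/4) — PASS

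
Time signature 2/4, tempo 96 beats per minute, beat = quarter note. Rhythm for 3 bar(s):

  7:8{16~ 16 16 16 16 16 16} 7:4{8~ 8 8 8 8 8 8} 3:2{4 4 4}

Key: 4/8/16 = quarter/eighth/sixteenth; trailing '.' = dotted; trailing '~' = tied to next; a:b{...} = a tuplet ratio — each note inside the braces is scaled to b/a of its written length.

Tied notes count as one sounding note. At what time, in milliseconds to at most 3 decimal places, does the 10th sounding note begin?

1. 0.0ms @ 0 + 357.143ms (4/7)
2. 357.143ms @ 4/7 + 178.571ms (2/7)
3. 535.714ms @ 6/7 + 178.571ms (2/7)
4. 714.286ms @ 8/7 + 178.571ms (2/7)
5. 892.857ms @ 10/7 + 178.571ms (2/7)
6. 1071.429ms @ 12/7 + 178.571ms (2/7)
7. 1250.0ms @ 2 + 357.143ms (4/7)
8. 1607.143ms @ 18/7 + 178.571ms (2/7)
9. 1785.714ms @ 20/7 + 178.571ms (2/7)
10. 1964.286ms @ 22/7 + 178.571ms (2/7)
11. 2142.857ms @ 24/7 + 178.571ms (2/7)
12. 2321.429ms @ 26/7 + 178.571ms (2/7)
13. 2500.0ms @ 4 + 416.667ms (2/3)
14. 2916.667ms @ 14/3 + 416.667ms (2/3)
15. 3333.333ms @ 16/3 + 416.667ms (2/3)

note 10 onset = 22/7b = 1964.286ms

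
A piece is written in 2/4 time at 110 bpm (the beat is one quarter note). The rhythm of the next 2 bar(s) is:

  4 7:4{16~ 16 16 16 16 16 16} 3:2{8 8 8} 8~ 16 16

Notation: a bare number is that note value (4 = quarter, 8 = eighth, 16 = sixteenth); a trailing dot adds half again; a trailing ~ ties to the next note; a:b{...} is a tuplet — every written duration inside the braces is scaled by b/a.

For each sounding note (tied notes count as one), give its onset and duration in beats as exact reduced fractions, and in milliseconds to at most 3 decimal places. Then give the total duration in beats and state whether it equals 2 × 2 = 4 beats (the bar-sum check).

1) 0.0ms=0b +545.455ms=1b
2) 545.455ms=1b +155.844ms=2/7b
3) 701.299ms=9/7b +77.922ms=1/7b
4) 779.221ms=10/7b +77.922ms=1/7b
5) 857.143ms=11/7b +77.922ms=1/7b
6) 935.065ms=12/7b +77.922ms=1/7b
7) 1012.987ms=13/7b +77.922ms=1/7b
8) 1090.909ms=2b +181.818ms=1/3b
9) 1272.727ms=7/3b +181.818ms=1/3b
10) 1454.545ms=8/3b +181.818ms=1/3b
11) 1636.364ms=3b +409.091ms=3/4b
12) 2045.455ms=15/4b +136.364ms=1/4b
Σ=4b of 4 (110bpm 2/4) — PASS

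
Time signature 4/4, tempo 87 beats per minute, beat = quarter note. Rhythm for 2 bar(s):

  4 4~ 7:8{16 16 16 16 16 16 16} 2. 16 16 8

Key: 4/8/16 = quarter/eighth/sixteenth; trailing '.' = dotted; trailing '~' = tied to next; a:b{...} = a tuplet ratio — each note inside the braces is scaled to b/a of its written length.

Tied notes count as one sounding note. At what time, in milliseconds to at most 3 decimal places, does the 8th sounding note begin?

1. 0.0ms @ 0 + 689.655ms (1)
2. 689.655ms @ 1 + 886.7ms (9/7)
3. 1576.355ms @ 16/7 + 197.044ms (2/7)
4. 1773.399ms @ 18/7 + 197.044ms (2/7)
5. 1970.443ms @ 20/7 + 197.044ms (2/7)
6. 2167.488ms @ 22/7 + 197.044ms (2/7)
7. 2364.532ms @ 24/7 + 197.044ms (2/7)
8. 2561.576ms @ 26/7 + 197.044ms (2/7)
9. 2758.621ms @ 4 + 2068.966ms (3)
10. 4827.586ms @ 7 + 172.414ms (1/4)
11. 5000.0ms @ 29/4 + 172.414ms (1/4)
12. 5172.414ms @ 15/2 + 344.828ms (1/2)

note 8 onset = 26/7b = 2561.576ms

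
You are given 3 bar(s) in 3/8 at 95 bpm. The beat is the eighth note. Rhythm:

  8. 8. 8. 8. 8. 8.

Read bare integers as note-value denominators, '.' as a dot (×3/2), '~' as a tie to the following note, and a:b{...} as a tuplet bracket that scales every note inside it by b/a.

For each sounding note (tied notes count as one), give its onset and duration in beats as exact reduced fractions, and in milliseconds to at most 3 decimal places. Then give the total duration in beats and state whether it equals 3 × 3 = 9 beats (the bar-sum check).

1) 0.0ms=0b +947.368ms=3/2b
2) 947.368ms=3/2b +947.368ms=3/2b
3) 1894.737ms=3b +947.368ms=3/2b
4) 2842.105ms=9/2b +947.368ms=3/2b
5) 3789.474ms=6b +947.368ms=3/2b
6) 4736.842ms=15/2b +947.368ms=3/2b
Σ=9b of 9 (95bpm 3/8) — PASS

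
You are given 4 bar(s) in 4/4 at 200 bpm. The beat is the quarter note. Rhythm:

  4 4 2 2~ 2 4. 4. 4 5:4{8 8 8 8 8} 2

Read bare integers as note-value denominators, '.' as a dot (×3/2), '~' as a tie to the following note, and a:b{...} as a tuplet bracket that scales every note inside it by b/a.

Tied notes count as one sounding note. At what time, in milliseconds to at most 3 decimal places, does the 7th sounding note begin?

note 7 onset = 11b = 3300.0ms

1. 0.0ms @ 0 + 300.0ms (1)
2. 300.0ms @ 1 + 300.0ms (1)
3. 600.0ms @ 2 + 600.0ms (2)
4. 1200.0ms @ 4 + 1200.0ms (4)
5. 2400.0ms @ 8 + 450.0ms (3/2)
6. 2850.0ms @ 19/2 + 450.0ms (3/2)
7. 3300.0ms @ 11 + 300.0ms (1)
8. 3600.0ms @ 12 + 120.0ms (2/5)
9. 3720.0ms @ 62/5 + 120.0ms (2/5)
10. 3840.0ms @ 64/5 + 120.0ms (2/5)
11. 3960.0ms @ 66/5 + 120.0ms (2/5)
12. 4080.0ms @ 68/5 + 120.0ms (2/5)
13. 4200.0ms @ 14 + 600.0ms (2)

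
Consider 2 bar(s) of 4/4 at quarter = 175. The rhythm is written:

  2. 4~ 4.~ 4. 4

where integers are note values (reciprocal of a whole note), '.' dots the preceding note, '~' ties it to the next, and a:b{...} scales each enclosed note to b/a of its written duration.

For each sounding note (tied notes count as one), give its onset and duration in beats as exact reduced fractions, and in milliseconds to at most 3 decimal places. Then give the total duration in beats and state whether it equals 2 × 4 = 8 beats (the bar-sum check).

1) 0.0ms=0b +1028.571ms=3b
2) 1028.571ms=3b +1371.429ms=4b
3) 2400.0ms=7b +342.857ms=1b
Σ=8b of 8 (175bpm 4/4) — PASS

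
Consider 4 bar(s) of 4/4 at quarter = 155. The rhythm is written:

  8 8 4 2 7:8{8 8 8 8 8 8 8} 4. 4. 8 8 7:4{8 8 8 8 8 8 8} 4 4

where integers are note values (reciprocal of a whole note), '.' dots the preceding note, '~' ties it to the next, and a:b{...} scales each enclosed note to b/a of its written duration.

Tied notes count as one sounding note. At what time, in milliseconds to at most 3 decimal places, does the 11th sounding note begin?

1. 0.0ms @ 0 + 193.548ms (1/2)
2. 193.548ms @ 1/2 + 193.548ms (1/2)
3. 387.097ms @ 1 + 387.097ms (1)
4. 774.194ms @ 2 + 774.194ms (2)
5. 1548.387ms @ 4 + 221.198ms (4/7)
6. 1769.585ms @ 32/7 + 221.198ms (4/7)
7. 1990.783ms @ 36/7 + 221.198ms (4/7)
8. 2211.982ms @ 40/7 + 221.198ms (4/7)
9. 2433.18ms @ 44/7 + 221.198ms (4/7)
10. 2654.378ms @ 48/7 + 221.198ms (4/7)
11. 2875.576ms @ 52/7 + 221.198ms (4/7)
12. 3096.774ms @ 8 + 580.645ms (3/2)
13. 3677.419ms @ 19/2 + 580.645ms (3/2)
14. 4258.065ms @ 11 + 193.548ms (1/2)
15. 4451.613ms @ 23/2 + 193.548ms (1/2)
16. 4645.161ms @ 12 + 110.599ms (2/7)
17. 4755.76ms @ 86/7 + 110.599ms (2/7)
18. 4866.359ms @ 88/7 + 110.599ms (2/7)
19. 4976.959ms @ 90/7 + 110.599ms (2/7)
20. 5087.558ms @ 92/7 + 110.599ms (2/7)
21. 5198.157ms @ 94/7 + 110.599ms (2/7)
22. 5308.756ms @ 96/7 + 110.599ms (2/7)
23. 5419.355ms @ 14 + 387.097ms (1)
24. 5806.452ms @ 15 + 387.097ms (1)

note 11 onset = 52/7b = 2875.576ms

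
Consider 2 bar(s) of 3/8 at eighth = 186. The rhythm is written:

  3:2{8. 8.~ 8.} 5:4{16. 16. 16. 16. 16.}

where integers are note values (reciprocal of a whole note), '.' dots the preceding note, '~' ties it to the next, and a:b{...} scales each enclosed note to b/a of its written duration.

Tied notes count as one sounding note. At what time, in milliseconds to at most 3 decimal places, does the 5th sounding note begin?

note 5 onset = 21/5b = 1354.839ms

1. 0.0ms @ 0 + 322.581ms (1)
2. 322.581ms @ 1 + 645.161ms (2)
3. 967.742ms @ 3 + 193.548ms (3/5)
4. 1161.29ms @ 18/5 + 193.548ms (3/5)
5. 1354.839ms @ 21/5 + 193.548ms (3/5)
6. 1548.387ms @ 24/5 + 193.548ms (3/5)
7. 1741.935ms @ 27/5 + 193.548ms (3/5)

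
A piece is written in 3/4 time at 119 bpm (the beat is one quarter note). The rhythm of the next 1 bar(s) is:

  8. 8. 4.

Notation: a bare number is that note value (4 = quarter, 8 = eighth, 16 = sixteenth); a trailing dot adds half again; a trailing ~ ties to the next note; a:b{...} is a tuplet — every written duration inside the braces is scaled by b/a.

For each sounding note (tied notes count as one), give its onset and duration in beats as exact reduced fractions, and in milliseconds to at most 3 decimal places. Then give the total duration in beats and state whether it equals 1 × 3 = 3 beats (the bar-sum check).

1) 0.0ms=0b +378.151ms=3/4b
2) 378.151ms=3/4b +378.151ms=3/4b
3) 756.303ms=3/2b +756.303ms=3/2b
Σ=3b of 3 (119bpm 3/4) — PASS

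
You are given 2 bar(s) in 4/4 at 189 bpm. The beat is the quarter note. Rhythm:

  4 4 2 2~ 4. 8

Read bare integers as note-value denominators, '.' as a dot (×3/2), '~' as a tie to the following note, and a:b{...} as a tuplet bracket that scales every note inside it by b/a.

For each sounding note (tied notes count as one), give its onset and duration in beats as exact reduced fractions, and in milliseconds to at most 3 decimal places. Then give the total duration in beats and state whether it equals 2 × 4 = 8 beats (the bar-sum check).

1) 0.0ms=0b +317.46ms=1b
2) 317.46ms=1b +317.46ms=1b
3) 634.921ms=2b +634.921ms=2b
4) 1269.841ms=4b +1111.111ms=7/2b
5) 2380.952ms=15/2b +158.73ms=1/2b
Σ=8b of 8 (189bpm 4/4) — PASS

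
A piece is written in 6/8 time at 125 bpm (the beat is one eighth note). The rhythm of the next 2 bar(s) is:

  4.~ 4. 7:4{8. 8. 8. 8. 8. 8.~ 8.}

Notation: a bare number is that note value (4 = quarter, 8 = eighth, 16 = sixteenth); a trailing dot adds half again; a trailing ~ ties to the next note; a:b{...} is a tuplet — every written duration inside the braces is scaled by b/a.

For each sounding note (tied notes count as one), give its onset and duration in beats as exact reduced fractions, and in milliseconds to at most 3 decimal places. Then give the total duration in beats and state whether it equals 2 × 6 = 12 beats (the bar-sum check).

1) 0.0ms=0b +2880.0ms=6b
2) 2880.0ms=6b +411.429ms=6/7b
3) 3291.429ms=48/7b +411.429ms=6/7b
4) 3702.857ms=54/7b +411.429ms=6/7b
5) 4114.286ms=60/7b +411.429ms=6/7b
6) 4525.714ms=66/7b +411.429ms=6/7b
7) 4937.143ms=72/7b +822.857ms=12/7b
Σ=12b of 12 (125bpm 6/8) — PASS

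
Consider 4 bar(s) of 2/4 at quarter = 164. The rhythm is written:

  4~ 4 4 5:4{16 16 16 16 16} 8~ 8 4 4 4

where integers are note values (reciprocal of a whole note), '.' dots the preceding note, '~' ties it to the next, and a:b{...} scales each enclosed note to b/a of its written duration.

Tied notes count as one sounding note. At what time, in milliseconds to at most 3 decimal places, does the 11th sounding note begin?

1. 0.0ms @ 0 + 731.707ms (2)
2. 731.707ms @ 2 + 365.854ms (1)
3. 1097.561ms @ 3 + 73.171ms (1/5)
4. 1170.732ms @ 16/5 + 73.171ms (1/5)
5. 1243.902ms @ 17/5 + 73.171ms (1/5)
6. 1317.073ms @ 18/5 + 73.171ms (1/5)
7. 1390.244ms @ 19/5 + 73.171ms (1/5)
8. 1463.415ms @ 4 + 365.854ms (1)
9. 1829.268ms @ 5 + 365.854ms (1)
10. 2195.122ms @ 6 + 365.854ms (1)
11. 2560.976ms @ 7 + 365.854ms (1)

note 11 onset = 7b = 2560.976ms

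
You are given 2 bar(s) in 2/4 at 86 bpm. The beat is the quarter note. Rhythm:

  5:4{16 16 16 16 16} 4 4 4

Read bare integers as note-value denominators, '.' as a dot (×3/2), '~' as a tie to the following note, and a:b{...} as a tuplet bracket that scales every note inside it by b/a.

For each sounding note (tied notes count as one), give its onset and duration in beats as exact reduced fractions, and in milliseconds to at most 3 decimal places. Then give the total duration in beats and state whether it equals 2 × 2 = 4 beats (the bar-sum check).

1) 0.0ms=0b +139.535ms=1/5b
2) 139.535ms=1/5b +139.535ms=1/5b
3) 279.07ms=2/5b +139.535ms=1/5b
4) 418.605ms=3/5b +139.535ms=1/5b
5) 558.14ms=4/5b +139.535ms=1/5b
6) 697.674ms=1b +697.674ms=1b
7) 1395.349ms=2b +697.674ms=1b
8) 2093.023ms=3b +697.674ms=1b
Σ=4b of 4 (86bpm 2/4) — PASS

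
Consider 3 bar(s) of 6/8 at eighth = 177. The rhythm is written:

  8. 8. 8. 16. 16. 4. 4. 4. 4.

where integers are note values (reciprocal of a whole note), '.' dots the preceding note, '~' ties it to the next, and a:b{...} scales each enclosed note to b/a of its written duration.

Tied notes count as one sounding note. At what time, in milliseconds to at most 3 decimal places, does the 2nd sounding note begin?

1. 0.0ms @ 0 + 508.475ms (3/2)
2. 508.475ms @ 3/2 + 508.475ms (3/2)
3. 1016.949ms @ 3 + 508.475ms (3/2)
4. 1525.424ms @ 9/2 + 254.237ms (3/4)
5. 1779.661ms @ 21/4 + 254.237ms (3/4)
6. 2033.898ms @ 6 + 1016.949ms (3)
7. 3050.847ms @ 9 + 1016.949ms (3)
8. 4067.797ms @ 12 + 1016.949ms (3)
9. 5084.746ms @ 15 + 1016.949ms (3)

note 2 onset = 3/2b = 508.475ms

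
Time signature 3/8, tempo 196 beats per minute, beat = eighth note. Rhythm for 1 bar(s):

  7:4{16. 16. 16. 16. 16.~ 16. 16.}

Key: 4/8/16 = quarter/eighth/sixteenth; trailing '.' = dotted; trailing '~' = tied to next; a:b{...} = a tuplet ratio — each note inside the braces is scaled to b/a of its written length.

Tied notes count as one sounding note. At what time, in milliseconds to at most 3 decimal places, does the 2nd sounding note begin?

1. 0.0ms @ 0 + 131.195ms (3/7)
2. 131.195ms @ 3/7 + 131.195ms (3/7)
3. 262.391ms @ 6/7 + 131.195ms (3/7)
4. 393.586ms @ 9/7 + 131.195ms (3/7)
5. 524.781ms @ 12/7 + 262.391ms (6/7)
6. 787.172ms @ 18/7 + 131.195ms (3/7)

note 2 onset = 3/7b = 131.195ms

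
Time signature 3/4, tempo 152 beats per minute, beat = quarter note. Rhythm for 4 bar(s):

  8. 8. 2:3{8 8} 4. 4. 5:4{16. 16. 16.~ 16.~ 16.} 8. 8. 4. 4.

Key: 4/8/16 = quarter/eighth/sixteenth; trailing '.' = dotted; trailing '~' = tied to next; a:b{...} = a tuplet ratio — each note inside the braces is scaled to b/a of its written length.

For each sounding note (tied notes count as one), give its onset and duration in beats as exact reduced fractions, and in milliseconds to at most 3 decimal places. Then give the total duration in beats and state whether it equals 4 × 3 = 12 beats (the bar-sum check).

1) 0.0ms=0b +296.053ms=3/4b
2) 296.053ms=3/4b +296.053ms=3/4b
3) 592.105ms=3/2b +296.053ms=3/4b
4) 888.158ms=9/4b +296.053ms=3/4b
5) 1184.211ms=3b +592.105ms=3/2b
6) 1776.316ms=9/2b +592.105ms=3/2b
7) 2368.421ms=6b +118.421ms=3/10b
8) 2486.842ms=63/10b +118.421ms=3/10b
9) 2605.263ms=33/5b +355.263ms=9/10b
10) 2960.526ms=15/2b +296.053ms=3/4b
11) 3256.579ms=33/4b +296.053ms=3/4b
12) 3552.632ms=9b +592.105ms=3/2b
13) 4144.737ms=21/2b +592.105ms=3/2b
Σ=12b of 12 (152bpm 3/4) — PASS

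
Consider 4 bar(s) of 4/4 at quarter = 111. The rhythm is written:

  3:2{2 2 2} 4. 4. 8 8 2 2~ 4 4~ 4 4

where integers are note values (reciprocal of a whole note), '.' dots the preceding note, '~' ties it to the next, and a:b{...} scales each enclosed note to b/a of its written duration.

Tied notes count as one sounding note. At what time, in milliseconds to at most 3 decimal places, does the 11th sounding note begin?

note 11 onset = 15b = 8108.108ms

1. 0.0ms @ 0 + 720.721ms (4/3)
2. 720.721ms @ 4/3 + 720.721ms (4/3)
3. 1441.441ms @ 8/3 + 720.721ms (4/3)
4. 2162.162ms @ 4 + 810.811ms (3/2)
5. 2972.973ms @ 11/2 + 810.811ms (3/2)
6. 3783.784ms @ 7 + 270.27ms (1/2)
7. 4054.054ms @ 15/2 + 270.27ms (1/2)
8. 4324.324ms @ 8 + 1081.081ms (2)
9. 5405.405ms @ 10 + 1621.622ms (3)
10. 7027.027ms @ 13 + 1081.081ms (2)
11. 8108.108ms @ 15 + 540.541ms (1)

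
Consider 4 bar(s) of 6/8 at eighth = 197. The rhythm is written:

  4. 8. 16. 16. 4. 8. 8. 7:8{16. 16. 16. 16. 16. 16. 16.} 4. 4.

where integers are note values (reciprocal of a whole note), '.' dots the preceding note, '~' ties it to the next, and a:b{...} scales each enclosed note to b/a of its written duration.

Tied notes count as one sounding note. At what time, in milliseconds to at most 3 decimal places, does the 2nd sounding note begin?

note 2 onset = 3b = 913.706ms

1. 0.0ms @ 0 + 913.706ms (3)
2. 913.706ms @ 3 + 456.853ms (3/2)
3. 1370.558ms @ 9/2 + 228.426ms (3/4)
4. 1598.985ms @ 21/4 + 228.426ms (3/4)
5. 1827.411ms @ 6 + 913.706ms (3)
6. 2741.117ms @ 9 + 456.853ms (3/2)
7. 3197.97ms @ 21/2 + 456.853ms (3/2)
8. 3654.822ms @ 12 + 261.059ms (6/7)
9. 3915.881ms @ 90/7 + 261.059ms (6/7)
10. 4176.94ms @ 96/7 + 261.059ms (6/7)
11. 4437.999ms @ 102/7 + 261.059ms (6/7)
12. 4699.057ms @ 108/7 + 261.059ms (6/7)
13. 4960.116ms @ 114/7 + 261.059ms (6/7)
14. 5221.175ms @ 120/7 + 261.059ms (6/7)
15. 5482.234ms @ 18 + 913.706ms (3)
16. 6395.939ms @ 21 + 913.706ms (3)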